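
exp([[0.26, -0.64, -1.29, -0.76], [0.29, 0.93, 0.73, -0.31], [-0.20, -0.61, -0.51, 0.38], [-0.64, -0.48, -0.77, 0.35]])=[[1.72, -0.43, -1.11, -1.30], [0.58, 2.16, 0.81, -0.59], [-0.46, -0.78, 0.41, 0.61], [-0.93, -0.37, -0.47, 1.71]]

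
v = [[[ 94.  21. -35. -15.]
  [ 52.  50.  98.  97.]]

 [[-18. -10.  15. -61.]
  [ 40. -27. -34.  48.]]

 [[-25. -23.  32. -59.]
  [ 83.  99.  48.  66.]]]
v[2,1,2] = 48.0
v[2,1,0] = 83.0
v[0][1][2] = 98.0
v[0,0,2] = -35.0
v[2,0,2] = 32.0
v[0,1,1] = 50.0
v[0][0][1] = 21.0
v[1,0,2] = 15.0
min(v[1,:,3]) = -61.0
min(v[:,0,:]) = -61.0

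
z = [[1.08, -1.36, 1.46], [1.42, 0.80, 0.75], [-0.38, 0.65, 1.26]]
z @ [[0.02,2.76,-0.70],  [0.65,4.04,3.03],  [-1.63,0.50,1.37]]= [[-3.24, -1.78, -2.88], [-0.67, 7.53, 2.46], [-1.64, 2.21, 3.96]]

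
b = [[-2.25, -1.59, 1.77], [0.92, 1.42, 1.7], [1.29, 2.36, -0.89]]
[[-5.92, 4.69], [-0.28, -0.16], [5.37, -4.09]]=b@ [[0.32, -0.5], [1.50, -1.06], [-1.59, 1.06]]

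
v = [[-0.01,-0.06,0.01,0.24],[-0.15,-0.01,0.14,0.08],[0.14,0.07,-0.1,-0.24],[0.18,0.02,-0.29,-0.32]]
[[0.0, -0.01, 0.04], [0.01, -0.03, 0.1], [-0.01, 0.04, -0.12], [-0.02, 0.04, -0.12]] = v@[[-0.08, 0.21, -0.66], [-0.04, 0.08, -0.27], [-0.00, 0.03, -0.09], [0.00, -0.03, 0.08]]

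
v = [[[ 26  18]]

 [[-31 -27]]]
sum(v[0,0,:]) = 44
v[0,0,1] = 18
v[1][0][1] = -27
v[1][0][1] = -27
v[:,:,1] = [[18], [-27]]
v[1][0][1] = -27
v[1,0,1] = -27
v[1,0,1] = -27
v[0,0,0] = 26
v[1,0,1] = -27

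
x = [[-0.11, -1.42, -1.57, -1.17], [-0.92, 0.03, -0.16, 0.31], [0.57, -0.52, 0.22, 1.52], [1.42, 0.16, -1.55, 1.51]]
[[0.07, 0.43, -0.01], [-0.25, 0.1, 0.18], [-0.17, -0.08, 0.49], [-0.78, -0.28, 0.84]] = x@[[0.12, -0.13, -0.04], [-0.20, -0.2, -0.03], [0.33, -0.03, -0.23], [-0.27, -0.07, 0.36]]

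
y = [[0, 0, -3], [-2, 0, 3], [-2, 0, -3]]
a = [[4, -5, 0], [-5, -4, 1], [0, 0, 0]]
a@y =[[10, 0, -27], [6, 0, 0], [0, 0, 0]]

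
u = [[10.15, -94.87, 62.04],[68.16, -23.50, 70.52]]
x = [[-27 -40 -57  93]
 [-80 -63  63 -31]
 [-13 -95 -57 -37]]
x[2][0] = -13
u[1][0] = 68.16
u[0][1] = -94.87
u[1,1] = -23.5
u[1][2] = 70.52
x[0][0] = -27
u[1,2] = 70.52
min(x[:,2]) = -57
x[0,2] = -57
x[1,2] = 63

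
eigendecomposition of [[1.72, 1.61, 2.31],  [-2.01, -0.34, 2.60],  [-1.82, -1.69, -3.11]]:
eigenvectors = [[0.00+0.41j,0.00-0.41j,(0.38+0j)], [(-0.79+0j),(-0.79-0j),-0.88+0.00j], [(0.12-0.43j),0.12+0.43j,(0.28+0j)]]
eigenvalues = [(-0.72+2.45j), (-0.72-2.45j), (-0.29+0j)]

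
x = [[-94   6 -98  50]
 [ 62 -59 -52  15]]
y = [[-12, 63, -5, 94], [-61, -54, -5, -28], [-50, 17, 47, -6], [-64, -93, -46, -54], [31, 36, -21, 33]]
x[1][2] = -52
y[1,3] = -28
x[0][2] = -98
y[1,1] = -54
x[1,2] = -52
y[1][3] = -28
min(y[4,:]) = -21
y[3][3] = -54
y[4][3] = 33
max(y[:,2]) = 47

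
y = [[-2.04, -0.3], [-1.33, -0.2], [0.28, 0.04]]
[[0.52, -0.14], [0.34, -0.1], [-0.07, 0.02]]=y @[[-0.28, -0.02],[0.17, 0.61]]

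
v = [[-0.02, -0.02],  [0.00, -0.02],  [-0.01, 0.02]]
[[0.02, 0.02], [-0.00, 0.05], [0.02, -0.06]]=v@[[-1.21, 1.09], [0.15, -2.32]]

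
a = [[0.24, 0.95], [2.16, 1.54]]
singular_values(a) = [2.76, 0.61]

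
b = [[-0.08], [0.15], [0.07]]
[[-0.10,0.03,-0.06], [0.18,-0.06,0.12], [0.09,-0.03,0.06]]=b@[[1.23, -0.41, 0.80]]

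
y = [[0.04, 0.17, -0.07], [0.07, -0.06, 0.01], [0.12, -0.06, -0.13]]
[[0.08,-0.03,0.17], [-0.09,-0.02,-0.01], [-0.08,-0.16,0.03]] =y @ [[-0.8, -0.23, 0.56], [0.50, 0.25, 0.83], [-0.33, 0.94, -0.08]]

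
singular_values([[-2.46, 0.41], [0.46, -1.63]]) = [2.65, 1.44]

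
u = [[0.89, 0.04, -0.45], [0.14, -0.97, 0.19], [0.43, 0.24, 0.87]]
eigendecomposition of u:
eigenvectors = [[(0.71+0j), 0.71-0.00j, (0.05+0j)], [(0.03-0.08j), 0.03+0.08j, -0.99+0.00j], [(-0-0.7j), -0.00+0.70j, (0.12+0j)]]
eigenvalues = [(0.89+0.44j), (0.89-0.44j), (-1+0j)]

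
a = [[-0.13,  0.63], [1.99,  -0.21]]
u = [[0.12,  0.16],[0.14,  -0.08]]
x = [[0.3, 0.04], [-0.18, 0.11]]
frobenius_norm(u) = 0.26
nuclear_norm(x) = 0.47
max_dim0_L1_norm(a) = 2.12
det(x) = 0.04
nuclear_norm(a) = 2.62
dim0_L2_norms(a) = [1.99, 0.66]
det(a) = -1.23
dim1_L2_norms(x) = [0.3, 0.21]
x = u @ a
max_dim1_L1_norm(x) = 0.34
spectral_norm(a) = 2.01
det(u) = -0.03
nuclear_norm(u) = 0.36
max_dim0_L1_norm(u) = 0.26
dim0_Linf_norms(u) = [0.14, 0.16]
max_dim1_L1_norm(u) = 0.28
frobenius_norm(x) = 0.37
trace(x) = 0.41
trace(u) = 0.04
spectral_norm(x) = 0.35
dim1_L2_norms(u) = [0.2, 0.16]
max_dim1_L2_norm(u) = 0.2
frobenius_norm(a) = 2.10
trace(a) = -0.34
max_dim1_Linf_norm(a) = 1.99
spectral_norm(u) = 0.20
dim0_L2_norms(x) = [0.35, 0.12]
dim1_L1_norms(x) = [0.34, 0.29]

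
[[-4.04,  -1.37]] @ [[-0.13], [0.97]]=[[-0.80]]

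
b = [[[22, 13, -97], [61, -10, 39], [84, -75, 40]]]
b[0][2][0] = 84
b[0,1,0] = 61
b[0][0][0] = 22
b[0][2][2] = 40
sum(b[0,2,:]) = 49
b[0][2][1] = -75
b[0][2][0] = 84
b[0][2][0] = 84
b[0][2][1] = -75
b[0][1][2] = 39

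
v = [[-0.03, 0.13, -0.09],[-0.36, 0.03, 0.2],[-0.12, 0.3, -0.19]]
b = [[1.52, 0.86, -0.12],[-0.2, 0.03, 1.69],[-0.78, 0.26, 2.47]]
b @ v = [[-0.34, 0.19, 0.06],[-0.21, 0.48, -0.30],[-0.37, 0.65, -0.35]]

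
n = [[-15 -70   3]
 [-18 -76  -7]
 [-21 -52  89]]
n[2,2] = 89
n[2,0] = -21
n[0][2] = 3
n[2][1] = -52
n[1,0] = -18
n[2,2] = 89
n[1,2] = -7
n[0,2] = 3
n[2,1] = -52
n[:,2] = [3, -7, 89]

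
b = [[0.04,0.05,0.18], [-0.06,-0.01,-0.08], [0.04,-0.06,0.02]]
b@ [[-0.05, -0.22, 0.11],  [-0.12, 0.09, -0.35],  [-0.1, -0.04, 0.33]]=[[-0.03, -0.01, 0.05], [0.01, 0.02, -0.03], [0.00, -0.02, 0.03]]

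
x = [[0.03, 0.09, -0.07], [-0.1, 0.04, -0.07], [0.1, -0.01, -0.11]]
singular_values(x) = [0.17, 0.14, 0.07]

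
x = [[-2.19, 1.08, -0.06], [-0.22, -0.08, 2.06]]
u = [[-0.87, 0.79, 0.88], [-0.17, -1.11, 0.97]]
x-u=[[-1.32, 0.29, -0.94], [-0.05, 1.03, 1.09]]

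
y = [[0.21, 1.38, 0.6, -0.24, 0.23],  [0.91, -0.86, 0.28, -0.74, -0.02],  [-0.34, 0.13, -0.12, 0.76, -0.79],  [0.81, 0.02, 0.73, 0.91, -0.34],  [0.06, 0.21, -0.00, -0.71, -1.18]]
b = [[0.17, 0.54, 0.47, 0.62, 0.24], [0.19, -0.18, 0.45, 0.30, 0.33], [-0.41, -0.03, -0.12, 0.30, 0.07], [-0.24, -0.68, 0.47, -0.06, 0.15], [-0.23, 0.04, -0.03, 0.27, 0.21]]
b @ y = [[0.88, -0.11, 0.65, 0.31, -0.84], [-0.01, 0.55, 0.23, 0.47, -0.80], [0.17, -0.53, -0.02, 0.25, -0.18], [-0.87, 0.35, -0.43, 0.76, -0.57], [0.23, -0.31, 0.07, 0.1, -0.37]]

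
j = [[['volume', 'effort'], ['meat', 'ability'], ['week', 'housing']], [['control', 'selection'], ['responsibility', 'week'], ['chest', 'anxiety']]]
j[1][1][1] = 'week'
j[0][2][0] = 'week'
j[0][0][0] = 'volume'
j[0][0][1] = 'effort'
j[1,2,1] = 'anxiety'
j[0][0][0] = 'volume'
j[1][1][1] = 'week'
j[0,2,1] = 'housing'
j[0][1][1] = 'ability'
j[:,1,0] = ['meat', 'responsibility']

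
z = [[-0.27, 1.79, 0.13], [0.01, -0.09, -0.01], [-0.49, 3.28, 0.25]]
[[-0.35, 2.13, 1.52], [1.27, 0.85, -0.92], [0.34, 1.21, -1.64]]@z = [[-0.63, 4.17, 0.31], [0.12, -0.82, -0.07], [0.72, -4.88, -0.38]]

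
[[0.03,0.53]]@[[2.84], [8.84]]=[[4.77]]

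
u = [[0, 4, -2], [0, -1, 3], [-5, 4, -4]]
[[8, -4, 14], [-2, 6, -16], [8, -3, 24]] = u@[[0, -1, 0], [2, 0, 1], [0, 2, -5]]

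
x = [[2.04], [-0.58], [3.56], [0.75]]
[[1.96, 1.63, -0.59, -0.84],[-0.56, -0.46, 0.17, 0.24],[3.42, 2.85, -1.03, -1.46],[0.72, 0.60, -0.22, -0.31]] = x@[[0.96, 0.8, -0.29, -0.41]]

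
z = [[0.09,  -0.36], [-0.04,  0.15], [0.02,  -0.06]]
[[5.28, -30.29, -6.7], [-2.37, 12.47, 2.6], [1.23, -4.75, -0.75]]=z@[[69.57, 58.73, 74.16], [2.73, 98.82, 37.14]]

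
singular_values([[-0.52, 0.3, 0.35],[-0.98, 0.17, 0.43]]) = [1.27, 0.19]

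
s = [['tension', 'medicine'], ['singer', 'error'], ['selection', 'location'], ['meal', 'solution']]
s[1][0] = 'singer'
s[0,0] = 'tension'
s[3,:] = ['meal', 'solution']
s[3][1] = 'solution'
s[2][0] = 'selection'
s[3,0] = 'meal'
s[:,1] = ['medicine', 'error', 'location', 'solution']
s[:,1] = ['medicine', 'error', 'location', 'solution']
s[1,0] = 'singer'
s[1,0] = 'singer'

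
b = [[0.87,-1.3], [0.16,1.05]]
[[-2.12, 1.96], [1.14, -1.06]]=b@ [[-0.66,0.61], [1.19,-1.10]]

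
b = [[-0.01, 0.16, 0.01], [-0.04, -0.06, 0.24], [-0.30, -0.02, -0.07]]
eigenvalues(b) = [(0.06+0.21j), (0.06-0.21j), (-0.25+0j)]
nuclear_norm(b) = 0.72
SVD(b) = [[0.0, 0.18, -0.98],  [0.11, -0.98, -0.18],  [-0.99, -0.11, -0.02]] @ diag([0.3093450227981666, 0.25228647213396166, 0.15670734777987141]) @ [[0.95,  0.04,  0.31], [0.27,  0.35,  -0.89], [0.15,  -0.93,  -0.32]]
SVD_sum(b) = [[0.00, 0.0, 0.00],[0.03, 0.00, 0.01],[-0.29, -0.01, -0.10]] + [[0.01, 0.02, -0.04], [-0.07, -0.09, 0.22], [-0.01, -0.01, 0.02]] + [[-0.02, 0.14, 0.05], [-0.0, 0.03, 0.01], [-0.00, 0.00, 0.0]]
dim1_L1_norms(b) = [0.18, 0.34, 0.39]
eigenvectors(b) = [[(-0.16+0.45j),(-0.16-0.45j),(0.42+0j)], [-0.64+0.00j,(-0.64-0j),-0.67+0.00j], [-0.34-0.49j,-0.34+0.49j,(0.61+0j)]]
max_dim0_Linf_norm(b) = 0.3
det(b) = -0.01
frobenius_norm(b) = 0.43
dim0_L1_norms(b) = [0.35, 0.24, 0.32]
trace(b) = -0.14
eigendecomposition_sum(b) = [[0.03+0.07j, 0.05+0.01j, (0.04-0.04j)], [(-0.08+0.07j), (0.01+0.07j), 0.07+0.03j], [-0.10-0.02j, -0.05+0.05j, (0.01+0.07j)]] + [[(0.03-0.07j),0.05-0.01j,0.04+0.04j], [-0.08-0.07j,0.01-0.07j,(0.07-0.03j)], [-0.10+0.02j,(-0.05-0.05j),(0.01-0.07j)]] + [[(-0.07+0j), (0.05+0j), (-0.07+0j)], [0.12-0.00j, -0.09-0.00j, (0.11-0j)], [(-0.11+0j), (0.08+0j), (-0.1+0j)]]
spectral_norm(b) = 0.31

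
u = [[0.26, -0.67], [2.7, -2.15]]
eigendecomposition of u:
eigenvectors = [[(0.4+0.2j),(0.4-0.2j)],[0.90+0.00j,(0.9-0j)]]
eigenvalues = [(-0.94+0.6j), (-0.94-0.6j)]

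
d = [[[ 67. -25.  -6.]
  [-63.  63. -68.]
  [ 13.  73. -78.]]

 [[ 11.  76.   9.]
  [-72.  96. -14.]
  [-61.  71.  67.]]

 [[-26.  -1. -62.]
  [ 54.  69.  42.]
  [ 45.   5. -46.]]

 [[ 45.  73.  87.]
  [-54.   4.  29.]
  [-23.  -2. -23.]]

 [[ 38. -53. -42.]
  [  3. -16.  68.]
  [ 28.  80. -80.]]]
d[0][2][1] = 73.0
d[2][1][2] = 42.0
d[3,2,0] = -23.0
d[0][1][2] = -68.0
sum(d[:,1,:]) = 141.0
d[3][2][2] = -23.0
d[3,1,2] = 29.0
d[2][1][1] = 69.0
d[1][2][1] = 71.0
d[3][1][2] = 29.0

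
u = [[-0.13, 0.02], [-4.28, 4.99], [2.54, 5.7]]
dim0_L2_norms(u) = [4.98, 7.58]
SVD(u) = [[-0.01, 0.03], [-0.75, 0.66], [-0.66, -0.75]] @ diag([7.667043360920708, 4.836718526207792]) @ [[0.2, -0.98], [-0.98, -0.20]]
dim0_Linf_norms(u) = [4.28, 5.7]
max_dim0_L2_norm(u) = 7.58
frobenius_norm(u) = 9.07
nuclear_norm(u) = 12.50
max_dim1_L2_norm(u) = 6.57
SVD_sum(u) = [[-0.01, 0.04], [-1.14, 5.63], [-1.01, 4.98]] + [[-0.12, -0.02], [-3.14, -0.64], [3.55, 0.72]]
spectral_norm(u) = 7.67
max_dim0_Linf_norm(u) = 5.7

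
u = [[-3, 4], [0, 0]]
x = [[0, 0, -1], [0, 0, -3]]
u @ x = [[0, 0, -9], [0, 0, 0]]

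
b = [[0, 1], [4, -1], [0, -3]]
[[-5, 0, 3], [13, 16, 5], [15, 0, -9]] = b@ [[2, 4, 2], [-5, 0, 3]]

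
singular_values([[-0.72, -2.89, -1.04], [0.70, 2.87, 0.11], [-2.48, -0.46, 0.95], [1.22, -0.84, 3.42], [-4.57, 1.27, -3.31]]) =[6.75, 4.36, 2.95]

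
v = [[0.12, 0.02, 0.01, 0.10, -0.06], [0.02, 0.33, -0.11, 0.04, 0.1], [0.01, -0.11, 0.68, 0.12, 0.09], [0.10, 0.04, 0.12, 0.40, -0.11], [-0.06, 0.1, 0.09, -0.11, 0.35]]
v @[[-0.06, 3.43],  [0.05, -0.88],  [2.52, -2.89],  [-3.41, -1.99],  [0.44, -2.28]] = [[-0.35,0.3],[-0.35,-0.21],[1.34,-2.28],[-1.11,-0.58],[0.76,-1.13]]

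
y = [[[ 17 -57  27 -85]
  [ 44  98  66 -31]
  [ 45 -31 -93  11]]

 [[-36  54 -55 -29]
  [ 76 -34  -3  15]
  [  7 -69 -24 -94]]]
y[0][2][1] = -31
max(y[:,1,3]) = 15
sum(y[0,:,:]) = 11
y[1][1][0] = 76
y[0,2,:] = [45, -31, -93, 11]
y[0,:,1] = [-57, 98, -31]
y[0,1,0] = 44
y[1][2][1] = -69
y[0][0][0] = 17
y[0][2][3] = 11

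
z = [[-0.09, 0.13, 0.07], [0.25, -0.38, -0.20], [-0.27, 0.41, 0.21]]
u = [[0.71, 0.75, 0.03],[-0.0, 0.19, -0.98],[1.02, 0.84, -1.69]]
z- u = [[-0.8, -0.62, 0.04], [0.25, -0.57, 0.78], [-1.29, -0.43, 1.9]]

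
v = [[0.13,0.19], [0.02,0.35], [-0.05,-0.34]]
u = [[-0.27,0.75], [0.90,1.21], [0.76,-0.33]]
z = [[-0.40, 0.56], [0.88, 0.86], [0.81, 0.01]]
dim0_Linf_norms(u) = [0.9, 1.21]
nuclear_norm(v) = 0.64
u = z + v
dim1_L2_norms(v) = [0.23, 0.35, 0.34]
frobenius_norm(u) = 1.90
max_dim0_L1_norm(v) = 0.88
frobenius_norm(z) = 1.63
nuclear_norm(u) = 2.63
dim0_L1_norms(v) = [0.2, 0.88]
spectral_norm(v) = 0.53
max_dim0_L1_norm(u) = 2.29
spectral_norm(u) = 1.59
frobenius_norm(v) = 0.54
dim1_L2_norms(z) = [0.69, 1.23, 0.81]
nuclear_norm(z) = 2.24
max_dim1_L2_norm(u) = 1.51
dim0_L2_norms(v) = [0.14, 0.52]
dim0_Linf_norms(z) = [0.88, 0.86]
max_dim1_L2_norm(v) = 0.35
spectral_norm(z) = 1.39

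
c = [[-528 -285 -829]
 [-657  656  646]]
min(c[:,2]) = -829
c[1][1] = 656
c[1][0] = -657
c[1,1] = 656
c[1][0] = -657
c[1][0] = -657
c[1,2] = 646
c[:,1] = [-285, 656]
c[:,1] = [-285, 656]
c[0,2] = -829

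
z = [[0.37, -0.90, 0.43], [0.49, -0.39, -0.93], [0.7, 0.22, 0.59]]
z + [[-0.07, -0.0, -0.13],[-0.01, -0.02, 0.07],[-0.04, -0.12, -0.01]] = [[0.3, -0.9, 0.3],[0.48, -0.41, -0.86],[0.66, 0.1, 0.58]]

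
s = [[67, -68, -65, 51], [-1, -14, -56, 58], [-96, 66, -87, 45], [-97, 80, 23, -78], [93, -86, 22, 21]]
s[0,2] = -65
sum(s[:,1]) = -22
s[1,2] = -56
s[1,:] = [-1, -14, -56, 58]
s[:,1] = [-68, -14, 66, 80, -86]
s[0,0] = 67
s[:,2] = [-65, -56, -87, 23, 22]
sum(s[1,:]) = -13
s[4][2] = 22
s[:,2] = [-65, -56, -87, 23, 22]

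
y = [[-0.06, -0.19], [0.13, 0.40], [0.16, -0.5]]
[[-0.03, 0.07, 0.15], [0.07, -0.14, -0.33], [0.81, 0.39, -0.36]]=y@[[2.77, 0.64, -2.38],[-0.73, -0.57, -0.04]]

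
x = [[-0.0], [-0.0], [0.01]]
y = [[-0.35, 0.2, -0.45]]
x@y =[[0.00,0.00,0.0], [0.00,0.0,0.00], [-0.0,0.00,-0.00]]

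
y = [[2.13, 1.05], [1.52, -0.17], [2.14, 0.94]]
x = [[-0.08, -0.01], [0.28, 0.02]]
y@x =[[0.12, -0.0], [-0.17, -0.02], [0.09, -0.0]]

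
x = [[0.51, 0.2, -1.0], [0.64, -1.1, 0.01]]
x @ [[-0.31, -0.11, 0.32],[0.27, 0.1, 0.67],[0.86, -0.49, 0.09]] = [[-0.96,0.45,0.21], [-0.49,-0.19,-0.53]]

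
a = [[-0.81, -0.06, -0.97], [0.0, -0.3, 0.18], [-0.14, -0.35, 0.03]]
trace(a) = -1.08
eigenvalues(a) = [-0.94, -0.01, -0.13]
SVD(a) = [[-0.99, -0.02, -0.12], [0.1, -0.66, -0.74], [-0.06, -0.75, 0.66]] @ diag([1.2739382415350498, 0.49302712309839447, 0.0023691019196933993]) @ [[0.64, 0.04, 0.77], [0.24, 0.94, -0.25], [0.73, -0.35, -0.59]]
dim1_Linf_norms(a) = [0.97, 0.3, 0.35]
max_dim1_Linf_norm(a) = 0.97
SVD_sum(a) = [[-0.81, -0.05, -0.97], [0.08, 0.01, 0.1], [-0.05, -0.00, -0.06]] + [[-0.00,-0.01,0.0], [-0.08,-0.31,0.08], [-0.09,-0.35,0.09]] + [[-0.0, 0.00, 0.0], [-0.00, 0.00, 0.0], [0.00, -0.0, -0.00]]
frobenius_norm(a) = 1.37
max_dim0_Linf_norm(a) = 0.97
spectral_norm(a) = 1.27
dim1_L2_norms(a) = [1.27, 0.35, 0.38]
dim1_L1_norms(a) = [1.84, 0.48, 0.52]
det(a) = -0.00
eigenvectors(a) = [[-0.99, 0.73, -0.72], [0.04, -0.36, 0.51], [-0.13, -0.58, 0.47]]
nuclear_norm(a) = 1.77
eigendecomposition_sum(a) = [[-0.85, -0.50, -0.76],[0.03, 0.02, 0.03],[-0.11, -0.07, -0.10]] + [[-0.01,-0.04,0.03], [0.00,0.02,-0.02], [0.0,0.03,-0.02]] + [[0.05, 0.48, -0.24], [-0.03, -0.34, 0.17], [-0.03, -0.31, 0.16]]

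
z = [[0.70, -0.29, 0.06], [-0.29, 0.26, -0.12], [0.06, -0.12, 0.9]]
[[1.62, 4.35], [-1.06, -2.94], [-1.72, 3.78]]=z @ [[0.66, 3.46],[-4.53, -5.99],[-2.56, 3.17]]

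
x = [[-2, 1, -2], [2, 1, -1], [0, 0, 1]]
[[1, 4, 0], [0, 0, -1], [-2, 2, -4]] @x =[[6, 5, -6], [0, 0, -1], [8, 0, -2]]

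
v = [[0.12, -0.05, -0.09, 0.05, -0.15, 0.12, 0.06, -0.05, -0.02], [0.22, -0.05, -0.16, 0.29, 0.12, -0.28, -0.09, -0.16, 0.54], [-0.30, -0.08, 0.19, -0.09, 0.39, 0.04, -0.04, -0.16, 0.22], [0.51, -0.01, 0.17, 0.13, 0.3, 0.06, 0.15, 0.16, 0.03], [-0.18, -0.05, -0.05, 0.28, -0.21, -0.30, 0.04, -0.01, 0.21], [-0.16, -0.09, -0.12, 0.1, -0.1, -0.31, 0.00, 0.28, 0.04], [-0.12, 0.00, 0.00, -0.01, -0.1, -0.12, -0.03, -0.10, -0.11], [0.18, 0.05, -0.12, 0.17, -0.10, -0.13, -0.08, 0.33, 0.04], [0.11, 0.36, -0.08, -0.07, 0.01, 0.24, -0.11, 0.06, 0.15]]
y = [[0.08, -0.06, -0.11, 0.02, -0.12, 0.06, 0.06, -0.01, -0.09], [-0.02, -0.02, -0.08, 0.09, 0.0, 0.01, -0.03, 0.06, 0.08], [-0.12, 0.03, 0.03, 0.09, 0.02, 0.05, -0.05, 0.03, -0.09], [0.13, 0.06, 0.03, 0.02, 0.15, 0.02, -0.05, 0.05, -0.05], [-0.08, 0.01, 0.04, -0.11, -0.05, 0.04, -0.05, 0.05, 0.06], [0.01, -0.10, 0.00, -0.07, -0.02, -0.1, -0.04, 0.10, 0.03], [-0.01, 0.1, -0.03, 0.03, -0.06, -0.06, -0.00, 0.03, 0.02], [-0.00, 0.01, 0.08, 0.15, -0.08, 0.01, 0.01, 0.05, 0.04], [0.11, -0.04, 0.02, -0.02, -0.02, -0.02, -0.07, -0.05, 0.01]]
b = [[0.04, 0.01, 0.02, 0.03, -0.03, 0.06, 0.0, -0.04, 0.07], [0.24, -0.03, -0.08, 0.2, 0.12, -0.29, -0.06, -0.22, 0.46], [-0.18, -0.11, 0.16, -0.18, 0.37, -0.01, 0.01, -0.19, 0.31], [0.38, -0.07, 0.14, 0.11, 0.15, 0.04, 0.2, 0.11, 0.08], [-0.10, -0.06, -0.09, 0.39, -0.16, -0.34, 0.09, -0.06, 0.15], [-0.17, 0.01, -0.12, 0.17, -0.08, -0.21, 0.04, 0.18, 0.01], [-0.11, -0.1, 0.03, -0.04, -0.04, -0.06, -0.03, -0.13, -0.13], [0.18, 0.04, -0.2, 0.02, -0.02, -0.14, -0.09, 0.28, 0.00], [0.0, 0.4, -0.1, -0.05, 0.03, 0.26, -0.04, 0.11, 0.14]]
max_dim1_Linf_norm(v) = 0.54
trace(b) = 0.30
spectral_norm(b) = 0.85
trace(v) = 0.32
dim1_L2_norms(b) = [0.12, 0.68, 0.61, 0.51, 0.59, 0.4, 0.25, 0.43, 0.52]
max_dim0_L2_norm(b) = 0.61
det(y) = -0.00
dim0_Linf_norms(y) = [0.13, 0.1, 0.11, 0.15, 0.15, 0.1, 0.07, 0.1, 0.09]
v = y + b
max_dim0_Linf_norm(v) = 0.54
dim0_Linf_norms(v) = [0.51, 0.36, 0.19, 0.29, 0.39, 0.31, 0.15, 0.33, 0.54]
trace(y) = 0.02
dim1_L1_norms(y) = [0.61, 0.39, 0.51, 0.56, 0.49, 0.47, 0.34, 0.43, 0.36]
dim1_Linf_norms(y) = [0.12, 0.09, 0.12, 0.15, 0.11, 0.1, 0.1, 0.15, 0.11]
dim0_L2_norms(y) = [0.24, 0.17, 0.17, 0.24, 0.22, 0.15, 0.14, 0.16, 0.18]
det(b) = 0.00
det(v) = -0.00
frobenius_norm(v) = 1.59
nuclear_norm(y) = 1.60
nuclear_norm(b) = 3.45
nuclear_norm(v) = 3.85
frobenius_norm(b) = 1.46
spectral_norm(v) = 0.90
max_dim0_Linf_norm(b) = 0.46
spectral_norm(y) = 0.27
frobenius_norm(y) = 0.57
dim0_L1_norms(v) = [1.9, 0.74, 0.98, 1.19, 1.48, 1.6, 0.6, 1.31, 1.36]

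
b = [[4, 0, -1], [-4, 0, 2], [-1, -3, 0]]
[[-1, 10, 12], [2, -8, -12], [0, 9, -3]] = b @ [[0, 3, 3], [0, -4, 0], [1, 2, 0]]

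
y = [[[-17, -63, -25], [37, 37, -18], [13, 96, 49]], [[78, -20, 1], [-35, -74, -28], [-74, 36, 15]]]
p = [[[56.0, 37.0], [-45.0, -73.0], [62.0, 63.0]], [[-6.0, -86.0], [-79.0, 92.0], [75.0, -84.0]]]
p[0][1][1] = -73.0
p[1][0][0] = -6.0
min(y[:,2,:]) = -74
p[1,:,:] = [[-6.0, -86.0], [-79.0, 92.0], [75.0, -84.0]]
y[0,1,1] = 37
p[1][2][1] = -84.0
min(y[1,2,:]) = -74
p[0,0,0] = 56.0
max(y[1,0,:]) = 78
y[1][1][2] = -28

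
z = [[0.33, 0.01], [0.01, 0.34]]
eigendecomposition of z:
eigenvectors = [[-0.85, -0.53], [0.53, -0.85]]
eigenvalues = [0.32, 0.35]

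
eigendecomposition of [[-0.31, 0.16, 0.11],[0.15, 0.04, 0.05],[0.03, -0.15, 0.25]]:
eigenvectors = [[(0.94+0j),  -0.29+0.16j,  (-0.29-0.16j)], [-0.32+0.00j,  -0.42+0.36j,  -0.42-0.36j], [(-0.12+0j),  -0.77+0.00j,  -0.77-0.00j]]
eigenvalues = [(-0.38+0j), (0.18+0.06j), (0.18-0.06j)]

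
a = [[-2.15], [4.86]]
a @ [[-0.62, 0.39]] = [[1.33, -0.84],[-3.01, 1.9]]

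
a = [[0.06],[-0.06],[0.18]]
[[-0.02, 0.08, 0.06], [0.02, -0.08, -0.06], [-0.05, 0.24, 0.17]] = a @ [[-0.29, 1.31, 0.96]]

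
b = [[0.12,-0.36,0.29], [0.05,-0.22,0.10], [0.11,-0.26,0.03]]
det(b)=0.002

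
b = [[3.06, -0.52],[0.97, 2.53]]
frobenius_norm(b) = 4.12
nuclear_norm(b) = 5.79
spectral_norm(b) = 3.24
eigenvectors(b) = [[(0.22+0.55j), 0.22-0.55j], [(0.81+0j), 0.81-0.00j]]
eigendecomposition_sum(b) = [[(1.53-0.23j), -0.26+1.10j], [(0.48-2.06j), 1.26+0.89j]] + [[1.53+0.23j, -0.26-1.10j],[0.48+2.06j, (1.26-0.89j)]]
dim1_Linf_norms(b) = [3.06, 2.53]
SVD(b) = [[-0.89, -0.46], [-0.46, 0.89]] @ diag([3.2402202146993986, 2.5449504828686513]) @ [[-0.98,-0.22], [-0.22,0.98]]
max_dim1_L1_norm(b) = 3.58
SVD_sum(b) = [[2.80,0.63], [1.47,0.33]] + [[0.26, -1.15], [-0.5, 2.2]]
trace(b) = 5.59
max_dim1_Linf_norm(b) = 3.06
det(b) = 8.25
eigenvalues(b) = [(2.8+0.66j), (2.8-0.66j)]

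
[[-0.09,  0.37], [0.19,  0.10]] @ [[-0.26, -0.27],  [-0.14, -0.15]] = [[-0.03, -0.03], [-0.06, -0.07]]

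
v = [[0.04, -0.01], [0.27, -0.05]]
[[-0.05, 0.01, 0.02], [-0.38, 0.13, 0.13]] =v@ [[-1.71, 0.77, 0.35], [-1.66, 1.64, -0.78]]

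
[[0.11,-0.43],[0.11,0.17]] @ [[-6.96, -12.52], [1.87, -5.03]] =[[-1.57, 0.79], [-0.45, -2.23]]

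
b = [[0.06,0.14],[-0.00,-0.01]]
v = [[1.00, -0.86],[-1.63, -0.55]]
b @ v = [[-0.17, -0.13], [0.02, 0.01]]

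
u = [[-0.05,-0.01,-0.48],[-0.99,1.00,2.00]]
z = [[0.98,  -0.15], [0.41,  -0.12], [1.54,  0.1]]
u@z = [[-0.79, -0.04], [2.52, 0.23]]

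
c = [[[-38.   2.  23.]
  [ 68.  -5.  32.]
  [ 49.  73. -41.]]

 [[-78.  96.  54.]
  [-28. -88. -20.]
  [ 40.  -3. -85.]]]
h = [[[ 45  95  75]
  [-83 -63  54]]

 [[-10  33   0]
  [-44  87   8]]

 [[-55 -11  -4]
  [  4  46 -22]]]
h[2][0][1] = -11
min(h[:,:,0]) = -83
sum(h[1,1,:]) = 51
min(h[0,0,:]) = 45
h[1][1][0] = -44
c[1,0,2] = 54.0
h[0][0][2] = 75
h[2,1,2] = -22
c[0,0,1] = 2.0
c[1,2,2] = -85.0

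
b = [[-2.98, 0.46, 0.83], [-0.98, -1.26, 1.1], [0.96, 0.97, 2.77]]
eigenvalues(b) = [-2.86, -1.74, 3.13]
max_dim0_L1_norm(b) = 4.92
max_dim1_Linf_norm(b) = 2.98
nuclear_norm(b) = 7.95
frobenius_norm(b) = 4.80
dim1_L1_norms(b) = [4.27, 3.34, 4.7]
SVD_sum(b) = [[-2.64, 0.04, 1.45], [-1.20, 0.02, 0.66], [-0.44, 0.01, 0.24]] + [[-0.27, -0.15, -0.48], [0.07, 0.04, 0.12], [1.42, 0.79, 2.57]] + [[-0.07,0.57,-0.14], [0.16,-1.32,0.32], [-0.02,0.17,-0.04]]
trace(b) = -1.47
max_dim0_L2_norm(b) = 3.28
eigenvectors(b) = [[0.75, -0.19, 0.15], [0.62, -0.95, 0.21], [-0.23, 0.24, 0.97]]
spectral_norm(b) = 3.35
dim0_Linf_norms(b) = [2.98, 1.26, 2.77]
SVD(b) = [[-0.9, 0.19, 0.39],[-0.41, -0.05, -0.91],[-0.15, -0.98, 0.12]] @ diag([3.352746749419939, 3.0980617137786677, 1.4951263665231829]) @ [[0.88, -0.01, -0.48], [-0.47, -0.26, -0.84], [-0.11, 0.97, -0.24]]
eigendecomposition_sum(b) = [[-3.38, 0.76, 0.35], [-2.80, 0.63, 0.29], [1.06, -0.24, -0.11]] + [[0.35,  -0.40,  0.03], [1.74,  -2.04,  0.18], [-0.45,  0.52,  -0.05]] + [[0.05, 0.10, 0.45], [0.08, 0.15, 0.63], [0.35, 0.68, 2.92]]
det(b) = 15.53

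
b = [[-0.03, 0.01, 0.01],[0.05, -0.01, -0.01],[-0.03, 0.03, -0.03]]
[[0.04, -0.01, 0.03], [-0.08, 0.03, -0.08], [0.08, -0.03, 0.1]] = b @[[-2.11,0.73,-2.02], [-0.98,0.32,-0.58], [-1.66,0.59,-2.01]]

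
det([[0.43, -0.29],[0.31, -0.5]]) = -0.125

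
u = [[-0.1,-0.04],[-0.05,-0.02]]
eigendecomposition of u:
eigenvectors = [[-0.89, 0.37], [-0.45, -0.93]]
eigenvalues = [-0.12, 0.0]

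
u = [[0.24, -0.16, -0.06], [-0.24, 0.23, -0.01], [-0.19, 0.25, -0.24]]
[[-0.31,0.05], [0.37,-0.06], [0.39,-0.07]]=u @ [[-1.05, 0.18], [0.49, -0.08], [-0.30, 0.05]]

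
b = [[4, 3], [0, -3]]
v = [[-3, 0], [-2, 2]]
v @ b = [[-12, -9], [-8, -12]]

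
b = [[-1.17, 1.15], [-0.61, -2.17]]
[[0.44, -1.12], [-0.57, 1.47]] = b @ [[-0.09, 0.23], [0.29, -0.74]]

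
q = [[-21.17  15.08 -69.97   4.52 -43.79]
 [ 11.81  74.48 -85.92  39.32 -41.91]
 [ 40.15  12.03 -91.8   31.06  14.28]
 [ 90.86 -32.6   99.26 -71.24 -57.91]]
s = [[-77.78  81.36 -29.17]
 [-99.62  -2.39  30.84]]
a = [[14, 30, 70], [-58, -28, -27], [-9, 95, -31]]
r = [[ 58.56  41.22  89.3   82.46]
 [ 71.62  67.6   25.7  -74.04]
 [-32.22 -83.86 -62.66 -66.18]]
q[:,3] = [4.52, 39.32, 31.06, -71.24]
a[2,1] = 95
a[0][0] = 14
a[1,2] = -27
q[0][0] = -21.17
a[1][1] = -28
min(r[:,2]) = -62.66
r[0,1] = 41.22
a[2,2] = -31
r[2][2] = -62.66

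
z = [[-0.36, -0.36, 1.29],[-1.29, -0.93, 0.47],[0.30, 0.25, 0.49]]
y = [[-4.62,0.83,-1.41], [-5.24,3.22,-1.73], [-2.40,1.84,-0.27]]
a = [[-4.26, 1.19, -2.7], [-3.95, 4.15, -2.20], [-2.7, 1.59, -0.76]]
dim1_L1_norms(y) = [6.86, 10.19, 4.51]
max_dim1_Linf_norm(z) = 1.29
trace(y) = -1.67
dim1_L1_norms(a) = [8.15, 10.3, 5.05]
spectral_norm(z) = 1.95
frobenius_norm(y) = 8.61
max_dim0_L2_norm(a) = 6.41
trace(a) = -0.87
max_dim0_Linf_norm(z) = 1.29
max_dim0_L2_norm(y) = 7.39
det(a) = -11.27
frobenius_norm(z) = 2.25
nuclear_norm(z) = 3.13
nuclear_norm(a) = 11.07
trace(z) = -0.80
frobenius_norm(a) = 8.66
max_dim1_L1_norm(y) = 10.19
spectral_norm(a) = 8.39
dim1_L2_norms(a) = [5.18, 6.14, 3.22]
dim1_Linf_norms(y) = [4.62, 5.24, 2.4]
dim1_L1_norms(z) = [2.01, 2.69, 1.04]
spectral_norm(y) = 8.45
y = a + z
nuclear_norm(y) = 10.45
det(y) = -5.72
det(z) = -0.13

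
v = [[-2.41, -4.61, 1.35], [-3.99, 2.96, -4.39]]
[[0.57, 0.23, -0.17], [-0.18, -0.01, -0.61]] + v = [[-1.84,-4.38,1.18], [-4.17,2.95,-5.0]]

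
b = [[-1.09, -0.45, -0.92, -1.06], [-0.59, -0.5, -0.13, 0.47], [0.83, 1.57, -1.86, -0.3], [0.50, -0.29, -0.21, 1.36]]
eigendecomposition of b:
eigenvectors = [[-0.24-0.53j, (-0.24+0.53j), (-0.56+0.05j), (-0.56-0.05j)], [0.04-0.25j, (0.04+0.25j), 0.53-0.06j, (0.53+0.06j)], [(-0.77+0j), -0.77-0.00j, 0.07-0.02j, (0.07+0.02j)], [(-0.03+0.05j), -0.03-0.05j, 0.63+0.00j, (0.63-0j)]]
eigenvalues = [(-1.69+1.1j), (-1.69-1.1j), (0.65+0.08j), (0.65-0.08j)]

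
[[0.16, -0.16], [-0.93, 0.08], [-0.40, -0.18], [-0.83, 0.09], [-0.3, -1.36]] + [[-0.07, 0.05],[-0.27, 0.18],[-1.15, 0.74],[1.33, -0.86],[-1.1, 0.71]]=[[0.09, -0.11], [-1.2, 0.26], [-1.55, 0.56], [0.50, -0.77], [-1.4, -0.65]]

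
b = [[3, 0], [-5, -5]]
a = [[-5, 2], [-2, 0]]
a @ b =[[-25, -10], [-6, 0]]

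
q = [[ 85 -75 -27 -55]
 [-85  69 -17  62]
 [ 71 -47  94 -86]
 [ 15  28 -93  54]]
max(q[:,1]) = 69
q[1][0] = -85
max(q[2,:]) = 94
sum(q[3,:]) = 4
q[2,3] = -86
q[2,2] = 94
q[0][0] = 85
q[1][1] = 69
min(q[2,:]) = -86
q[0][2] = -27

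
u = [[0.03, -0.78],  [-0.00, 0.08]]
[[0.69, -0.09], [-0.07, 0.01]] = u @ [[-0.07, 0.01], [-0.89, 0.11]]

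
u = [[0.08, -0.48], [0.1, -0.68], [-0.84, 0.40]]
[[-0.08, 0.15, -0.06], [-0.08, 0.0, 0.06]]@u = [[0.06, -0.09], [-0.06, 0.06]]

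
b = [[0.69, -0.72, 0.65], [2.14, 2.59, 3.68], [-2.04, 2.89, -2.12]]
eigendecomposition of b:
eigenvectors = [[-0.23, -0.81, -0.1], [-0.46, -0.14, 0.89], [0.86, 0.57, 0.44]]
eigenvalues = [-3.13, 0.12, 4.17]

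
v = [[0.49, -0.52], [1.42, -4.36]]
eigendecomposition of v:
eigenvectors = [[0.96, 0.11], [0.29, 0.99]]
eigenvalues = [0.33, -4.2]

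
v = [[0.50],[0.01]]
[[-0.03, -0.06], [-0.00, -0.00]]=v @ [[-0.06, -0.11]]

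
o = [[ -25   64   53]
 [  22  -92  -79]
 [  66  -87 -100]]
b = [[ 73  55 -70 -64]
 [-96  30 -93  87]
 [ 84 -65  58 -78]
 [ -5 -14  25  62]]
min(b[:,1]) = -65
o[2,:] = [66, -87, -100]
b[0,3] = -64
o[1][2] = -79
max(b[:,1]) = 55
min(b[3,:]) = -14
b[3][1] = -14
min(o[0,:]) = -25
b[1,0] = -96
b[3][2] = 25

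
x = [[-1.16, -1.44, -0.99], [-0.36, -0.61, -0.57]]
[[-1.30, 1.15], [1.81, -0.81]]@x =[[1.09,1.17,0.63], [-1.81,-2.11,-1.33]]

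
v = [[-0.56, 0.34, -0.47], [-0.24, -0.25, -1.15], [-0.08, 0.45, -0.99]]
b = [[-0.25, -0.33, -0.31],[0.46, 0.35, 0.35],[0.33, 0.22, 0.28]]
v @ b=[[0.14, 0.20, 0.16],[-0.43, -0.26, -0.34],[-0.1, -0.03, -0.09]]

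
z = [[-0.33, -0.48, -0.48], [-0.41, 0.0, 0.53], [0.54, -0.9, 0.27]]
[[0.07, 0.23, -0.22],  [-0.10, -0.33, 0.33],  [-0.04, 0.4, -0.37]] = z @ [[0.02, 0.33, -0.33], [0.01, -0.35, 0.32], [-0.17, -0.36, 0.36]]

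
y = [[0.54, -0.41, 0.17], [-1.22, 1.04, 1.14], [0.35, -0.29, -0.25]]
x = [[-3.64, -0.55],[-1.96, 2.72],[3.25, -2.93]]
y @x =[[-0.61, -1.91], [6.11, 0.16], [-1.52, -0.25]]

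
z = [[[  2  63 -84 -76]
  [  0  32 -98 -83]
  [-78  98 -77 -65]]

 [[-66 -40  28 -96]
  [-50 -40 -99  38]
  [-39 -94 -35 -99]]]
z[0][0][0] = 2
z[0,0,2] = -84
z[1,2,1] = -94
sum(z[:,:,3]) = -381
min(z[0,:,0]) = -78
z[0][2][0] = -78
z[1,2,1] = -94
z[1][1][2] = -99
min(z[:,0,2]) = -84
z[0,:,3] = [-76, -83, -65]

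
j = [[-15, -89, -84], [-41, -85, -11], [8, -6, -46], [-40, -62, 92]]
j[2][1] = -6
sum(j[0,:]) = -188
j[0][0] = -15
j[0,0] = -15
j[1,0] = -41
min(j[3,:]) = -62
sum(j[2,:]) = -44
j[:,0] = [-15, -41, 8, -40]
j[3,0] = -40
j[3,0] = -40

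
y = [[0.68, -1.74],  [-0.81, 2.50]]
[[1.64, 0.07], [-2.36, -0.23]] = y @ [[-0.02, -0.77],[-0.95, -0.34]]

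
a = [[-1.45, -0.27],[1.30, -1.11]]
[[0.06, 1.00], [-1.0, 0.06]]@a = [[1.21, -1.13], [1.53, 0.2]]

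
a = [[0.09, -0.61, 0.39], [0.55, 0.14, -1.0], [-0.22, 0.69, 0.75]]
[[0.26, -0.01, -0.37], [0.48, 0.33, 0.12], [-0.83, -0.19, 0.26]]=a @ [[0.28, 0.37, -0.18],[-0.65, -0.02, 0.48],[-0.42, -0.13, -0.15]]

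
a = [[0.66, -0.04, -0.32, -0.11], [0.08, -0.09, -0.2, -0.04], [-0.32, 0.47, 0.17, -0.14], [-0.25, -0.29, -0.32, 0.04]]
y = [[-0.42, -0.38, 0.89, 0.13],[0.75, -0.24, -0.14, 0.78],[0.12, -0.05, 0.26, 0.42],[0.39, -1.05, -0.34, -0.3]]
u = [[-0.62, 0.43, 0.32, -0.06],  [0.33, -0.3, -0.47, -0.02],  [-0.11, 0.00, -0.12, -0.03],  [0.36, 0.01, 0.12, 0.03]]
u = y @ a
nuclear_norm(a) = 1.80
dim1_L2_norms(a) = [0.74, 0.24, 0.61, 0.5]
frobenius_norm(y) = 2.02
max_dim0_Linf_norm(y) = 1.05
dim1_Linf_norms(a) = [0.66, 0.2, 0.47, 0.32]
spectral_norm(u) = 1.04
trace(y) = -0.70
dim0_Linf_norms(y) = [0.75, 1.05, 0.89, 0.78]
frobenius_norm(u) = 1.13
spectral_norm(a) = 0.88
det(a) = 0.00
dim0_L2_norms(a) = [0.78, 0.56, 0.52, 0.19]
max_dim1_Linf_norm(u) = 0.62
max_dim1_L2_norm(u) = 0.82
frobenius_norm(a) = 1.11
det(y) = 0.01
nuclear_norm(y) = 3.49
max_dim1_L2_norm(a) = 0.74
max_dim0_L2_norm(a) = 0.78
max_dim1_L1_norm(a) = 1.13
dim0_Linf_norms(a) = [0.66, 0.47, 0.32, 0.14]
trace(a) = 0.78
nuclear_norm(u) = 1.56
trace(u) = -1.01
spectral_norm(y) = 1.35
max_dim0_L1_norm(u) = 1.42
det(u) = 0.00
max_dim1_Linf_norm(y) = 1.05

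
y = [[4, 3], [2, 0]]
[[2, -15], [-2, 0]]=y@[[-1, 0], [2, -5]]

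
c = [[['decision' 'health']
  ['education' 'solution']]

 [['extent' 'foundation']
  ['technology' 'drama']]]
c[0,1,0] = 'education'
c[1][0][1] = 'foundation'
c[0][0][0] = 'decision'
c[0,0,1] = 'health'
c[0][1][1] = 'solution'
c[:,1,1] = ['solution', 'drama']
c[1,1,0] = 'technology'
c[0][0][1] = 'health'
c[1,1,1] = 'drama'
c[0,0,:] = ['decision', 'health']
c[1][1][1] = 'drama'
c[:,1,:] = [['education', 'solution'], ['technology', 'drama']]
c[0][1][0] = 'education'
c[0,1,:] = ['education', 'solution']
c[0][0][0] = 'decision'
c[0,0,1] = 'health'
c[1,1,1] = 'drama'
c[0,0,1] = 'health'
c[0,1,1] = 'solution'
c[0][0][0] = 'decision'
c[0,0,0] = 'decision'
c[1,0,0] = 'extent'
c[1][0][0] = 'extent'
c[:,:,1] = [['health', 'solution'], ['foundation', 'drama']]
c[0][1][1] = 'solution'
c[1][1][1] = 'drama'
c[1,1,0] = 'technology'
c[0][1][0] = 'education'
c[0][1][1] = 'solution'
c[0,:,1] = ['health', 'solution']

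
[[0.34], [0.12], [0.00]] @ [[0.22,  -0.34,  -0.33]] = [[0.07,-0.12,-0.11], [0.03,-0.04,-0.04], [0.0,0.0,0.0]]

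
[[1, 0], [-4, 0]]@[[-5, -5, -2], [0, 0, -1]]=[[-5, -5, -2], [20, 20, 8]]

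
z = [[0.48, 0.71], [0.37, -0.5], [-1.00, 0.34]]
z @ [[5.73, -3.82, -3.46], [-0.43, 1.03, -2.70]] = [[2.45, -1.1, -3.58], [2.34, -1.93, 0.07], [-5.88, 4.17, 2.54]]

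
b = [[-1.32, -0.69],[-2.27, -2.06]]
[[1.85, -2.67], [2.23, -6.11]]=b @ [[-1.98, 1.12], [1.1, 1.73]]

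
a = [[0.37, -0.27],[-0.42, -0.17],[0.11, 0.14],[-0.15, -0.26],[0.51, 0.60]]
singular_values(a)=[0.95, 0.5]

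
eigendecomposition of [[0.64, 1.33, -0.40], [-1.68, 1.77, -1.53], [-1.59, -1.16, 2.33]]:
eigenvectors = [[(0.01-0.51j),(0.01+0.51j),(-0.32+0j)], [(0.69+0j),0.69-0.00j,(-0.43+0j)], [0.51-0.06j,0.51+0.06j,0.84+0.00j]]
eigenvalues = [(0.61+1.38j), (0.61-1.38j), (3.52+0j)]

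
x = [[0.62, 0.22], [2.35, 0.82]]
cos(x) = [[0.62, -0.13],  [-1.42, 0.5]]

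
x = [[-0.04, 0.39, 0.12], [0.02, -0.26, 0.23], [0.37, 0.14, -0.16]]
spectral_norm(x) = 0.51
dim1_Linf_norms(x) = [0.39, 0.26, 0.37]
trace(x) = -0.46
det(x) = 0.05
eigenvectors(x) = [[(-0.66+0j), 0.37+0.42j, 0.37-0.42j],  [-0.32+0.00j, -0.59+0.00j, (-0.59-0j)],  [(-0.68+0j), (0.24-0.53j), 0.24+0.53j]]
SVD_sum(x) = [[0.11, 0.26, -0.09], [-0.11, -0.26, 0.09], [0.11, 0.27, -0.09]] + [[-0.2, 0.13, 0.12], [0.02, -0.02, -0.01], [0.22, -0.13, -0.13]] + [[0.06, 0.01, 0.09], [0.1, 0.01, 0.16], [0.04, 0.01, 0.06]]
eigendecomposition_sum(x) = [[0.12+0.00j, (0.11-0j), (0.09+0j)], [0.06+0.00j, 0.05-0.00j, (0.05+0j)], [0.12+0.00j, 0.11-0.00j, (0.1+0j)]] + [[(-0.08+0.09j), 0.14+0.08j, (0.01-0.13j)], [-0.02-0.13j, (-0.16+0.06j), (0.09+0.1j)], [(0.12+0.03j), 0.01-0.16j, (-0.13+0.04j)]] + [[-0.08-0.09j, 0.14-0.08j, (0.01+0.13j)], [(-0.02+0.13j), (-0.16-0.06j), 0.09-0.10j], [(0.12-0.03j), (0.01+0.16j), (-0.13-0.04j)]]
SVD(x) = [[0.57, 0.68, 0.46], [-0.57, -0.08, 0.82], [0.6, -0.73, 0.34]] @ diag([0.5142311344447926, 0.39402868532836494, 0.22673274026047024]) @ [[0.36, 0.88, -0.31], [-0.76, 0.47, 0.45], [0.54, 0.07, 0.84]]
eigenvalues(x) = [(0.27+0j), (-0.36+0.19j), (-0.36-0.19j)]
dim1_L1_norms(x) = [0.55, 0.51, 0.67]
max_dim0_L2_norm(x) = 0.49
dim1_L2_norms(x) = [0.41, 0.35, 0.43]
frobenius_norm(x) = 0.69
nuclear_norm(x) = 1.13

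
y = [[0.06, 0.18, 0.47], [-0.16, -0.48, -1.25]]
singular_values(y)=[1.44, 0.0]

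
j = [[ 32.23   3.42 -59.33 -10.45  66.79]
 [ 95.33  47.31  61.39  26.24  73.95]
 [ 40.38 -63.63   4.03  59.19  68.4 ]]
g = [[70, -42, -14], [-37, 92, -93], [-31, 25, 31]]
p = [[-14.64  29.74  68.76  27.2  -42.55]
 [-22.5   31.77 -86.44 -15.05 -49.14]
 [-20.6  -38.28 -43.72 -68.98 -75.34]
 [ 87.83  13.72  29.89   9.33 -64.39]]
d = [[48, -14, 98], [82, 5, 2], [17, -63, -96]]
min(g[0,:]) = -42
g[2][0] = -31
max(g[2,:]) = 31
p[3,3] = 9.33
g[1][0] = -37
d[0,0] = 48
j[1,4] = 73.95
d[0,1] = -14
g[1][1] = 92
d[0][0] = 48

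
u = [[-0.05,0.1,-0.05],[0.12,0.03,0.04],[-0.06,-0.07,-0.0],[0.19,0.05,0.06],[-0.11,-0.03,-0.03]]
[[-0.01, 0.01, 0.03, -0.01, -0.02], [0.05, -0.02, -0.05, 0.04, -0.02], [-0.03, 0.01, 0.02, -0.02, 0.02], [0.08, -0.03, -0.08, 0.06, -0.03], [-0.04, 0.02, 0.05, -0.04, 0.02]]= u@ [[0.34, -0.11, -0.38, 0.31, -0.21], [0.10, 0.00, -0.01, 0.06, -0.15], [0.09, -0.18, -0.14, 0.05, 0.21]]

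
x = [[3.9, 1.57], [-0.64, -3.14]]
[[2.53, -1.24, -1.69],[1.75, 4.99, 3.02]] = x@[[0.95, 0.35, -0.05],[-0.75, -1.66, -0.95]]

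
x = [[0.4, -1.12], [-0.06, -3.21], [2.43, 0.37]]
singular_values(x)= [3.43, 2.45]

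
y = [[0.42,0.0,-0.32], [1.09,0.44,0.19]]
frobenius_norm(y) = 1.30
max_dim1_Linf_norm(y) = 1.09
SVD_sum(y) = [[0.35,0.13,0.03], [1.11,0.4,0.08]] + [[0.07, -0.13, -0.35], [-0.02, 0.04, 0.11]]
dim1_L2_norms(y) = [0.53, 1.19]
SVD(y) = [[-0.30, -0.95], [-0.95, 0.3]] @ diag([1.2419816606729062, 0.3925322337747197]) @ [[-0.94, -0.34, -0.07], [-0.19, 0.34, 0.92]]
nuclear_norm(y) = 1.63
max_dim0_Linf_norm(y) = 1.09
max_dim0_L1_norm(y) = 1.51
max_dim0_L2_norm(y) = 1.17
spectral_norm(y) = 1.24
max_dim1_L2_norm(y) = 1.19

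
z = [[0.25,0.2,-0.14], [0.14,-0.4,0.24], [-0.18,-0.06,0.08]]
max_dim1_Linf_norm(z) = 0.4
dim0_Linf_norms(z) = [0.25, 0.4, 0.24]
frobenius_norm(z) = 0.63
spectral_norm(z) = 0.54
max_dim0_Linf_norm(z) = 0.4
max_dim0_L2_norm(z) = 0.45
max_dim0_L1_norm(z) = 0.66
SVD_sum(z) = [[0.02,  0.22,  -0.14], [-0.03,  -0.38,  0.24], [-0.01,  -0.09,  0.06]] + [[0.23, -0.03, -0.01], [0.17, -0.02, -0.01], [-0.17, 0.02, 0.01]] + [[0.00, 0.01, 0.01], [0.0, 0.0, 0.0], [0.0, 0.01, 0.02]]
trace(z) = -0.07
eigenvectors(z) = [[0.28,-0.82,0.08], [-0.96,0.03,0.51], [-0.02,0.57,0.86]]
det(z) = -0.00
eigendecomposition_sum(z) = [[-0.04, 0.12, -0.06], [0.14, -0.4, 0.22], [0.00, -0.01, 0.00]] + [[0.29, 0.08, -0.08], [-0.01, -0.0, 0.0], [-0.20, -0.06, 0.05]] + [[0.0, 0.0, 0.0], [0.01, 0.0, 0.01], [0.02, 0.00, 0.02]]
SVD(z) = [[0.49, 0.68, 0.54],[-0.85, 0.51, 0.12],[-0.20, -0.52, 0.83]] @ diag([0.5353553506983587, 0.33852866270563337, 0.0222034457995348]) @ [[0.07, 0.84, -0.54], [0.99, -0.11, -0.04], [0.09, 0.53, 0.84]]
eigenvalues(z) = [-0.44, 0.34, 0.03]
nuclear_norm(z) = 0.90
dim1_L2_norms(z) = [0.35, 0.49, 0.21]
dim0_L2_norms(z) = [0.34, 0.45, 0.29]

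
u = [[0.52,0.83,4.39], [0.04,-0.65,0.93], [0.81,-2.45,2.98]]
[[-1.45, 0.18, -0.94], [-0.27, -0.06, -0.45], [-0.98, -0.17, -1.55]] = u@ [[-0.20, 0.09, -0.01],[-0.03, 0.11, 0.3],[-0.30, 0.01, -0.27]]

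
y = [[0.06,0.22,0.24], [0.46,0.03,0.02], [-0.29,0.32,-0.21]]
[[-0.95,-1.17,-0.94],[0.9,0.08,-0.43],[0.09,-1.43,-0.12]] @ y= [[-0.32, -0.54, -0.05],[0.22, 0.06, 0.31],[-0.62, -0.06, 0.02]]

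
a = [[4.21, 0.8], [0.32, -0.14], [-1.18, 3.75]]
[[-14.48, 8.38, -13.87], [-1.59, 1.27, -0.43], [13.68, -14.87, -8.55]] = a@[[-3.9,  2.59,  -2.7], [2.42,  -3.15,  -3.13]]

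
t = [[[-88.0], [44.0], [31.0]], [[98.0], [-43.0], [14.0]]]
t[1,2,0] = 14.0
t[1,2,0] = 14.0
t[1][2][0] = 14.0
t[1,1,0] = -43.0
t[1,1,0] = -43.0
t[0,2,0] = 31.0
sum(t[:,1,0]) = 1.0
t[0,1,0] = 44.0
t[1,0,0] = 98.0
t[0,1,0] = 44.0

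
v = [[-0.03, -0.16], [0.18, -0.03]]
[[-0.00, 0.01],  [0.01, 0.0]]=v@[[0.06, -0.00], [0.01, -0.06]]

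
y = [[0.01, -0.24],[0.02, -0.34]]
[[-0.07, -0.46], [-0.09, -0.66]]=y @ [[1.85, -1.55], [0.36, 1.84]]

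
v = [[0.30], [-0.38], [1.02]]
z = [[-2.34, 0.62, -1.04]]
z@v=[[-2.0]]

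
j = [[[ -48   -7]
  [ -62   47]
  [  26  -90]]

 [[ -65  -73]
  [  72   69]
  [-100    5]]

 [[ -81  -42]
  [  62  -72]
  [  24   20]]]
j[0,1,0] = -62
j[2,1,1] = -72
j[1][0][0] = -65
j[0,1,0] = -62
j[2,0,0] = -81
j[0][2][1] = -90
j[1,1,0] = 72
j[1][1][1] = 69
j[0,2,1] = -90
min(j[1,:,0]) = -100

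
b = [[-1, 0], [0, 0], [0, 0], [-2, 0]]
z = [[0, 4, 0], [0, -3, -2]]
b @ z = [[0, -4, 0], [0, 0, 0], [0, 0, 0], [0, -8, 0]]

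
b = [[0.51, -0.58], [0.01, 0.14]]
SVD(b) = [[-0.99, 0.13],[0.13, 0.99]] @ diag([0.7786984671077352, 0.09913978678645476]) @ [[-0.65,0.76], [0.76,0.65]]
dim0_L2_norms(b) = [0.51, 0.6]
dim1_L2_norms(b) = [0.77, 0.14]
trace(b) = 0.65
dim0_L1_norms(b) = [0.52, 0.72]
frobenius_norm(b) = 0.78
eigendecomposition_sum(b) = [[0.52, -0.85], [0.01, -0.02]] + [[-0.01, 0.27], [-0.0, 0.16]]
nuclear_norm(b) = 0.88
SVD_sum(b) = [[0.50, -0.59], [-0.06, 0.08]] + [[0.01, 0.01], [0.07, 0.06]]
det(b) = 0.08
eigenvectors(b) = [[1.00,0.85],[0.03,0.52]]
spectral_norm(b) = 0.78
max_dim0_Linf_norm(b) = 0.58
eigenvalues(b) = [0.49, 0.16]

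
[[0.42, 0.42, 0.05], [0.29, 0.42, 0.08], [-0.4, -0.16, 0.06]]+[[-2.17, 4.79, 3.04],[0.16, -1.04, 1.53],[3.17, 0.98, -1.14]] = [[-1.75,5.21,3.09],[0.45,-0.62,1.61],[2.77,0.82,-1.08]]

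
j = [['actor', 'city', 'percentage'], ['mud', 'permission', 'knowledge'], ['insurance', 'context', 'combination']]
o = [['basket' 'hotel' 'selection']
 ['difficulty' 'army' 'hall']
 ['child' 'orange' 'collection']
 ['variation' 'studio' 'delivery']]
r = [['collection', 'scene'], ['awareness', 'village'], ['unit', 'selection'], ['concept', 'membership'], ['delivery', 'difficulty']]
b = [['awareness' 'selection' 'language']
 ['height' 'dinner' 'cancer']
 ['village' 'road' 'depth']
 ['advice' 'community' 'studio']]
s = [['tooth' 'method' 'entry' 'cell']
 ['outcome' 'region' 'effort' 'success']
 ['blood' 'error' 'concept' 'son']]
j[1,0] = 'mud'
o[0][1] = 'hotel'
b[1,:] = ['height', 'dinner', 'cancer']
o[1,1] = 'army'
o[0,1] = 'hotel'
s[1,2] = 'effort'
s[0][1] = 'method'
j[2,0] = 'insurance'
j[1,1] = 'permission'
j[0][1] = 'city'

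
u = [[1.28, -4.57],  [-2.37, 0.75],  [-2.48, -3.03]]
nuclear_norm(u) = 9.20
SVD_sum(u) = [[0.03, -4.58], [-0.01, 0.77], [0.02, -3.01]] + [[1.25, 0.01], [-2.36, -0.02], [-2.5, -0.02]]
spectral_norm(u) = 5.53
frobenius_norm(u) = 6.64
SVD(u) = [[-0.83, 0.34], [0.14, -0.65], [-0.54, -0.68]] @ diag([5.53435067975501, 3.6612788139522032]) @ [[-0.01,1.00],[1.00,0.01]]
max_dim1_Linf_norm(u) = 4.57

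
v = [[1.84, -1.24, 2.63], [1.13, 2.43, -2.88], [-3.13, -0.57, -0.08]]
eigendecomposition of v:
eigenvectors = [[(-0.47+0.36j), (-0.47-0.36j), -0.22+0.00j], [0.65+0.00j, 0.65-0.00j, (0.83+0j)], [-0.07-0.47j, (-0.07+0.47j), (0.52+0j)]]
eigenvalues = [(1.93+2.67j), (1.93-2.67j), (0.34+0j)]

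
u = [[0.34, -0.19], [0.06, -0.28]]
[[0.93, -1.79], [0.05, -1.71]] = u@ [[2.99,-2.1], [0.46,5.64]]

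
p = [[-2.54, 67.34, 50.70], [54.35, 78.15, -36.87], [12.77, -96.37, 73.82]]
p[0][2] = 50.7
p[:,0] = [-2.54, 54.35, 12.77]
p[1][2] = -36.87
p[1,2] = -36.87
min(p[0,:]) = -2.54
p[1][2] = -36.87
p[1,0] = 54.35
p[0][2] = 50.7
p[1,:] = [54.35, 78.15, -36.87]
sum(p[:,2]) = 87.65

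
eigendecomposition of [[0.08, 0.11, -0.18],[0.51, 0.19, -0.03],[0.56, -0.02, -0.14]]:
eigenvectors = [[(-0.08-0.36j), (-0.08+0.36j), (-0.24+0j)], [-0.30+0.38j, -0.30-0.38j, -0.94+0.00j], [-0.79+0.00j, (-0.79-0j), -0.26+0.00j]]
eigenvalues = [(-0.09+0.27j), (-0.09-0.27j), (0.31+0j)]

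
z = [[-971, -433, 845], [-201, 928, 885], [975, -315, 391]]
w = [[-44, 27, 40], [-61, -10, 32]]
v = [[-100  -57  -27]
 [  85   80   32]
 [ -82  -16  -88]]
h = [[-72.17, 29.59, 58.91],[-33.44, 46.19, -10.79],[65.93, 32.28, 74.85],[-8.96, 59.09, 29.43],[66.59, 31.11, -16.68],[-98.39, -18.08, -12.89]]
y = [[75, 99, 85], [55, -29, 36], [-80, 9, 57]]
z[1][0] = -201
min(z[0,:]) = -971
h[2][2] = 74.85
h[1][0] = -33.44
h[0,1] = 29.59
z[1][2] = 885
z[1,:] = [-201, 928, 885]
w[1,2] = 32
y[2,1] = 9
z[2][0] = 975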